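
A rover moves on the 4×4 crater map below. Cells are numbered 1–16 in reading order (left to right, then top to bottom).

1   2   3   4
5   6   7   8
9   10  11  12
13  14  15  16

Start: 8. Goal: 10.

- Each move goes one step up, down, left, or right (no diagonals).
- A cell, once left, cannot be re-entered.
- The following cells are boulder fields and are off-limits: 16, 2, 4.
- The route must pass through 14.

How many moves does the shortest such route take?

Any route passes through 14 somewhere between 8 and 10. Summing Manhattan distances along the two legs (8 → 14 → 10) gives a lower bound of 4 + 1 = 5 moves.
A route of 5 moves achieves this: 8 → 12 → 11 → 15 → 14 → 10.
Since 5 matches the lower bound, it is optimal.

5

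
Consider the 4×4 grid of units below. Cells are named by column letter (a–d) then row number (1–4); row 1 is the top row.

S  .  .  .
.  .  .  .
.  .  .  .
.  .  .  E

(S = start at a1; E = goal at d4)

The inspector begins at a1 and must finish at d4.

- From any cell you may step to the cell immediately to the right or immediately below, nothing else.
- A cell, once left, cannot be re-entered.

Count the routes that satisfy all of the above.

A right/down-only route from a1 to d4 makes exactly 3 down-moves and 3 right-moves in some order.
With no other constraints that would be C(6,3) = 20 routes.
That gives 20 routes.

20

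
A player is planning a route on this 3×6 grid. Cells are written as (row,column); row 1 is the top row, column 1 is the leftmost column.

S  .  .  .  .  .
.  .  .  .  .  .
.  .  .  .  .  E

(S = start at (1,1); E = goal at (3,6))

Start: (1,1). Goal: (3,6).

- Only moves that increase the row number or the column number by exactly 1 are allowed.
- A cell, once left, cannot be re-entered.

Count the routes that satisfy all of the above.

A right/down-only route from (1,1) to (3,6) makes exactly 2 down-moves and 5 right-moves in some order.
With no other constraints that would be C(7,2) = 21 routes.
That gives 21 routes.

21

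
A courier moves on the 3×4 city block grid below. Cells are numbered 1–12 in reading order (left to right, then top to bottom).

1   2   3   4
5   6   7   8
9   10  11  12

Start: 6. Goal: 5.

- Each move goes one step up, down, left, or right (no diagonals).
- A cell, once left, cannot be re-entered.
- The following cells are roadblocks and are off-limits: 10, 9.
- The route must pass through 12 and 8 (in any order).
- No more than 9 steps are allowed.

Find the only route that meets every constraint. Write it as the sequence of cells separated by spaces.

The budget equals the shortest possible length, so every move has to be on a shortest route through the required cells.
Route from 6: right 1 to 7, down 1 to 11, right 1 to 12, up 2 to 4, left 3 to 1, down 1 to 5 — 9 moves in all.
Check: all required cells visited; 9 ≤ 9 moves.

6 7 11 12 8 4 3 2 1 5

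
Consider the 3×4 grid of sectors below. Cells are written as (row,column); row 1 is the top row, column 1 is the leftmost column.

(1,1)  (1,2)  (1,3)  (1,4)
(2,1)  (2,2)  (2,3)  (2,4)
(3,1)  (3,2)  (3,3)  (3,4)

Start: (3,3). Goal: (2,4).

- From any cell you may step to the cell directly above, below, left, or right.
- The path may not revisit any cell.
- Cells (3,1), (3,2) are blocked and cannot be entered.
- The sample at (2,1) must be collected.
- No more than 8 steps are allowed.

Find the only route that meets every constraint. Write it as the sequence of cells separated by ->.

(3,3) -> (2,3) -> (2,2) -> (2,1) -> (1,1) -> (1,2) -> (1,3) -> (1,4) -> (2,4)

Any route must reach (2,1) and still end at (2,4) within 8 moves, so the order of the required stops is forced.
Route from (3,3): up to (2,3), 2× left (reaching (2,1)), up to (1,1), 3× right (reaching (1,4)), down to (2,4) — 8 moves in all.
Check: all required cells visited; 8 ≤ 8 moves.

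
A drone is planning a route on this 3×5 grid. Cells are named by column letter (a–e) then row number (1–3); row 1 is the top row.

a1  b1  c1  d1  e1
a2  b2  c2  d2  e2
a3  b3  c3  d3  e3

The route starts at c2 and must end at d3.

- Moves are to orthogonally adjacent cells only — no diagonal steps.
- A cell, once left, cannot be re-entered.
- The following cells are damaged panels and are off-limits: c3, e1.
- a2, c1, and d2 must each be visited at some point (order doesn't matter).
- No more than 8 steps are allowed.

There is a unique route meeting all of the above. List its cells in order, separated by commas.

c2, b2, a2, a1, b1, c1, d1, d2, d3

Any route must reach a2, c1, and d2 and still end at d3 within 8 moves, so the order of the required stops is forced.
Route from c2: 2× left (reaching a2), up to a1, 3× right (reaching d1), 2× down (reaching d3) — 8 moves in all.
Check: all required cells visited; 8 ≤ 8 moves.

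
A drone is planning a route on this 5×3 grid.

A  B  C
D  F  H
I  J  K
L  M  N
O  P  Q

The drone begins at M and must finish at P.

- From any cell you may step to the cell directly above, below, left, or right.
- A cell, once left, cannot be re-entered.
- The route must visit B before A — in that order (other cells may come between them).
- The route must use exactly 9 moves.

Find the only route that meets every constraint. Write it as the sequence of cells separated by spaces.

The waypoints must appear in the order B, A, with no cell reused.
Route from M: up 3 to B, left 1 to A, down 4 to O, right 1 to P — 9 moves in all.
Check: order respected (B at step 3, A at step 4); 9 moves as required.

M J F B A D I L O P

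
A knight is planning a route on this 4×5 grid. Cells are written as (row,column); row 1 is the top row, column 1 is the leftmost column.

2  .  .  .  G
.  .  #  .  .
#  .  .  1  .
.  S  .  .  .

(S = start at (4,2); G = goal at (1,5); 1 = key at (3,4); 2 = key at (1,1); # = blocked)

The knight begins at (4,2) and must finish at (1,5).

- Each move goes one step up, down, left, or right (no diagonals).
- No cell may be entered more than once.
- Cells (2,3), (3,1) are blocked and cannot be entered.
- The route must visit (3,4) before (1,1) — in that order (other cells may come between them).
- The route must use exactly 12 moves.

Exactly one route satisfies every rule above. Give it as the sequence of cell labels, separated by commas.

(4,2), (4,3), (4,4), (3,4), (3,3), (3,2), (2,2), (2,1), (1,1), (1,2), (1,3), (1,4), (1,5)

The waypoints must appear in the order (3,4), (1,1), with no cell reused.
Route from (4,2): right 2 to (4,4), up 1 to (3,4), left 2 to (3,2), up 1 to (2,2), left 1 to (2,1), up 1 to (1,1), right 4 to (1,5) — 12 moves in all.
Check: order respected (1 at step 3, 2 at step 8); 12 moves as required.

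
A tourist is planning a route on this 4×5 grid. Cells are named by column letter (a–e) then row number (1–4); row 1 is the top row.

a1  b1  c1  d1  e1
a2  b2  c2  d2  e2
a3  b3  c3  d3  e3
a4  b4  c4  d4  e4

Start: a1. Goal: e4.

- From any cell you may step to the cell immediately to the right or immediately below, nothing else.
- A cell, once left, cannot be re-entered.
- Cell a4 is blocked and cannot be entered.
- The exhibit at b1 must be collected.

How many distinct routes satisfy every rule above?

20

A right/down-only route from a1 to e4 makes exactly 3 down-moves and 4 right-moves in some order.
With no other constraints that would be C(7,3) = 35 routes.
Split at b1 and multiply the segment counts (each segment already excludes blocked cells): a1→b1: 1; b1→e4: 20; product = 20.
That gives 20 routes.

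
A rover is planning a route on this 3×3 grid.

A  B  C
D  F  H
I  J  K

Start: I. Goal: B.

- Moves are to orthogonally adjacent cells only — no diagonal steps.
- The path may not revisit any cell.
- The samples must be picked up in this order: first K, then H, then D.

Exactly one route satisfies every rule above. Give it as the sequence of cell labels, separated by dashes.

The waypoints must appear in the order K, H, D, with no cell reused.
Route from I: right 2 to K, up 1 to H, left 2 to D, up 1 to A, right 1 to B — 7 moves in all.
Check: order respected (K at step 2, H at step 3, D at step 5).

I - J - K - H - F - D - A - B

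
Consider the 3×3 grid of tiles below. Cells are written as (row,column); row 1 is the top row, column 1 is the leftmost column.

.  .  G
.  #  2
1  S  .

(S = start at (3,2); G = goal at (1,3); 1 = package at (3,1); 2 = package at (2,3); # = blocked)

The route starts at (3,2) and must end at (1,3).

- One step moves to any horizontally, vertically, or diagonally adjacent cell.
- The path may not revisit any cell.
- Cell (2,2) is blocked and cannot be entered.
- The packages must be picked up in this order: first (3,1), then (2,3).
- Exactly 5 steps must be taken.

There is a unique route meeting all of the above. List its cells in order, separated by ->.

(3,2) -> (3,1) -> (2,1) -> (1,2) -> (2,3) -> (1,3)

The waypoints must appear in the order (3,1), (2,3), with no cell reused.
Route from (3,2): left 1 to (3,1), up 1 to (2,1), up-right 1 to (1,2), down-right 1 to (2,3), up 1 to (1,3) — 5 moves in all.
Check: order respected (1 at step 1, 2 at step 4); 5 moves as required.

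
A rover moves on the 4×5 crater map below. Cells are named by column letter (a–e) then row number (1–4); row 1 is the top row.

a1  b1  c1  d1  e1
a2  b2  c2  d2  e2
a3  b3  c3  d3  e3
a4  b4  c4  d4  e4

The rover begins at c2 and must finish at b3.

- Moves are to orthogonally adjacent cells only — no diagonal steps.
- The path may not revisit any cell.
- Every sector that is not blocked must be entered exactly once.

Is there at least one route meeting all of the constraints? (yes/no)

Colour the cells like a checkerboard: each orthogonal step flips colour, so a Hamiltonian route alternates colours. Here there are 10 cells of one colour and 10 of the other, with start on the same colour as the goal — the counts and endpoints can't be arranged into an alternating sequence of length 20, so no Hamiltonian route exists.

no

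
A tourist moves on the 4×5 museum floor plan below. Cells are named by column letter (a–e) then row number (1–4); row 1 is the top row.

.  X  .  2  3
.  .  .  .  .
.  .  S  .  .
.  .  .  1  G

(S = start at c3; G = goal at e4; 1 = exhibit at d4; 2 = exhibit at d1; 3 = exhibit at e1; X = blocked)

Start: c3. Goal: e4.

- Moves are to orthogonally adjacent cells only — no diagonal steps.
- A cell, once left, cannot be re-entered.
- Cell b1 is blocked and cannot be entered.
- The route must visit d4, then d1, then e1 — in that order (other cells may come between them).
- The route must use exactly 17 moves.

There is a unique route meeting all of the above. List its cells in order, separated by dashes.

c3 - b3 - b2 - a2 - a3 - a4 - b4 - c4 - d4 - d3 - d2 - c2 - c1 - d1 - e1 - e2 - e3 - e4

The waypoints must appear in the order d4, d1, e1, with no cell reused.
Route from c3: left to b3, up to b2, left to a2, 2× down (reaching a4), 3× right (reaching d4), 2× up (reaching d2), left to c2, up to c1, 2× right (reaching e1), 3× down (reaching e4) — 17 moves in all.
Check: order respected (1 at step 8, 2 at step 13, 3 at step 14); 17 moves as required.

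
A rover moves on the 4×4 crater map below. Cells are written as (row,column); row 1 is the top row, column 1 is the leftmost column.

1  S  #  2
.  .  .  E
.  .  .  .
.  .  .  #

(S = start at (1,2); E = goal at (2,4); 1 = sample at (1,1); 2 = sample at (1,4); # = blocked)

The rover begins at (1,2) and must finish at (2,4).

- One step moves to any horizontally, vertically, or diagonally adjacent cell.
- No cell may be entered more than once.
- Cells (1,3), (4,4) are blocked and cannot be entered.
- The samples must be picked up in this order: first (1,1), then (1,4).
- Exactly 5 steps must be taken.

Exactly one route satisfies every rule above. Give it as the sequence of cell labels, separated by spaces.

(1,2) (1,1) (2,2) (2,3) (1,4) (2,4)

The waypoints must appear in the order (1,1), (1,4), with no cell reused.
Route from (1,2): left to (1,1), down-right to (2,2), right to (2,3), up-right to (1,4), down to (2,4) — 5 moves in all.
Check: order respected (1 at step 1, 2 at step 4); 5 moves as required.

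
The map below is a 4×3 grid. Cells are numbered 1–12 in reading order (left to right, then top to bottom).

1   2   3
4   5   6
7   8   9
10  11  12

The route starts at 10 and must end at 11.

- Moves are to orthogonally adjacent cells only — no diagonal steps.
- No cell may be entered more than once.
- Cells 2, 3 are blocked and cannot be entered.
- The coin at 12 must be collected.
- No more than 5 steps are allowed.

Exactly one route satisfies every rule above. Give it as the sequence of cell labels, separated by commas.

Any route must reach 12 and still end at 11 within 5 moves, so the order of the required stops is forced.
Route from 10: up to 7, 2× right (reaching 9), down to 12, left to 11 — 5 moves in all.
Check: all required cells visited; 5 ≤ 5 moves.

10, 7, 8, 9, 12, 11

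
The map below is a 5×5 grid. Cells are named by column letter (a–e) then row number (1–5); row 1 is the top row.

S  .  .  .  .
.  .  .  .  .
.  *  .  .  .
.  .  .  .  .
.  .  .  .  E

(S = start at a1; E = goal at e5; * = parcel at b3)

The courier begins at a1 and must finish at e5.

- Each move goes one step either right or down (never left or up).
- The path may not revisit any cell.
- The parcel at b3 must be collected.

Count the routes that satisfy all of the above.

A right/down-only route from a1 to e5 makes exactly 4 down-moves and 4 right-moves in some order.
With no other constraints that would be C(8,4) = 70 routes.
Split at b3 and multiply the segment counts: a1→b3: 3; b3→e5: 10; product = 30.
That gives 30 routes.

30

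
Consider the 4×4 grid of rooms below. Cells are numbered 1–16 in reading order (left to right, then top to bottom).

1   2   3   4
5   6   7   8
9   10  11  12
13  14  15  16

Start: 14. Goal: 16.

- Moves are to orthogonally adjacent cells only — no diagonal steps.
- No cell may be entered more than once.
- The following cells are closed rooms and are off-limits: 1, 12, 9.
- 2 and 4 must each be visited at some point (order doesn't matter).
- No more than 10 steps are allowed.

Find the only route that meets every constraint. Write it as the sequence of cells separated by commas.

Any route must reach 2 and 4 and still end at 16 within 10 moves, so the order of the required stops is forced.
Route from 14: up 3 to 2, right 2 to 4, down 1 to 8, left 1 to 7, down 2 to 15, right 1 to 16 — 10 moves in all.
Check: all required cells visited; 10 ≤ 10 moves.

14, 10, 6, 2, 3, 4, 8, 7, 11, 15, 16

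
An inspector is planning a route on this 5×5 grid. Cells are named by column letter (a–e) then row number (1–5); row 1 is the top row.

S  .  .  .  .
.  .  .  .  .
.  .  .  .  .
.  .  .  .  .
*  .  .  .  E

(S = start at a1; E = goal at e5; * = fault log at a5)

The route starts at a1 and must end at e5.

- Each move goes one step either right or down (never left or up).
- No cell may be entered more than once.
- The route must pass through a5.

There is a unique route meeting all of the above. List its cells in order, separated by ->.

Moves only go right or down, so the column and row indices never decrease.
Route from a1: 4× down (reaching a5), 4× right (reaching e5) — 8 moves in all.
Check: all required cells visited.

a1 -> a2 -> a3 -> a4 -> a5 -> b5 -> c5 -> d5 -> e5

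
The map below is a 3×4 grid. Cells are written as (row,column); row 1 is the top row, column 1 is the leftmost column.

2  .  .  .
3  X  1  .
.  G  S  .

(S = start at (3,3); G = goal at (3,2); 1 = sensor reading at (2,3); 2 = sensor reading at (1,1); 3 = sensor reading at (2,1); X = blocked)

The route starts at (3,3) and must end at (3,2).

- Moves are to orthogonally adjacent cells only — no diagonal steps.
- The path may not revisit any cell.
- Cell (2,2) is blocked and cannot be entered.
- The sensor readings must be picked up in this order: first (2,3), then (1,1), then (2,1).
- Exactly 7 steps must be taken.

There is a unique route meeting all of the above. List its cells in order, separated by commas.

The waypoints must appear in the order (2,3), (1,1), (2,1), with no cell reused.
Route from (3,3): up 2 to (1,3), left 2 to (1,1), down 2 to (3,1), right 1 to (3,2) — 7 moves in all.
Check: order respected (1 at step 1, 2 at step 4, 3 at step 5); 7 moves as required.

(3,3), (2,3), (1,3), (1,2), (1,1), (2,1), (3,1), (3,2)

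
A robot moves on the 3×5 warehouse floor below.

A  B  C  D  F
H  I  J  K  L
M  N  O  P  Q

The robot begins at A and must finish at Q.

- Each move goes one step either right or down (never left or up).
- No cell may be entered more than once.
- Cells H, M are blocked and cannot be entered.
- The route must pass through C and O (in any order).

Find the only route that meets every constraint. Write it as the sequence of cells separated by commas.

A, B, C, J, O, P, Q

Moves only go right or down, so the column and row indices never decrease.
Route from A: 2× right (reaching C), 2× down (reaching O), 2× right (reaching Q) — 6 moves in all.
Check: all required cells visited.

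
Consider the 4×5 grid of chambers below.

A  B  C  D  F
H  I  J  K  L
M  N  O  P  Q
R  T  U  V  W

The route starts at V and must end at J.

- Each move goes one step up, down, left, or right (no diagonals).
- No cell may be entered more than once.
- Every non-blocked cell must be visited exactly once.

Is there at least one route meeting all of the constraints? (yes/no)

One route that works: V → W → Q → L → F → D → K → P → O → U → T → R → M → N → I → H → A → B → C → J.

yes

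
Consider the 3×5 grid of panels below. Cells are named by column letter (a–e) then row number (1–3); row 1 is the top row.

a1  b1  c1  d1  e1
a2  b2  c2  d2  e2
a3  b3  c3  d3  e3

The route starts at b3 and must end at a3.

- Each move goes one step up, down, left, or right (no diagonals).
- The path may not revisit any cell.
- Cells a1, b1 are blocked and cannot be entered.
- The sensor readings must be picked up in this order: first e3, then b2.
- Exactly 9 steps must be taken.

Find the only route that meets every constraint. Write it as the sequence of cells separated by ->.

The waypoints must appear in the order e3, b2, with no cell reused.
Route from b3: 3× right (reaching e3), up to e2, 4× left (reaching a2), down to a3 — 9 moves in all.
Check: order respected (e3 at step 3, b2 at step 7); 9 moves as required.

b3 -> c3 -> d3 -> e3 -> e2 -> d2 -> c2 -> b2 -> a2 -> a3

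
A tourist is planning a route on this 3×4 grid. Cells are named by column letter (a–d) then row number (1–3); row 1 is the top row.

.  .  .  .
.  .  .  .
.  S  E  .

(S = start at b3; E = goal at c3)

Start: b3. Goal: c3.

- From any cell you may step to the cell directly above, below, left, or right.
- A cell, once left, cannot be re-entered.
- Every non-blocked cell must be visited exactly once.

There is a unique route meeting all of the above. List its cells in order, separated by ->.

Need to visit all 12 open cells exactly once, starting at b3 and ending at c3.
Cell d3 has only two open neighbours (d2 and c3), so the path must pass straight through it: one of those is the cell it's entered from and the other is where it exits.
Route from b3: left to a3, 2× up (reaching a1), right to b1, down to b2, right to c2, up to c1, right to d1, 2× down (reaching d3), left to c3 — 11 moves in all.
Check: all 12 open cells covered.

b3 -> a3 -> a2 -> a1 -> b1 -> b2 -> c2 -> c1 -> d1 -> d2 -> d3 -> c3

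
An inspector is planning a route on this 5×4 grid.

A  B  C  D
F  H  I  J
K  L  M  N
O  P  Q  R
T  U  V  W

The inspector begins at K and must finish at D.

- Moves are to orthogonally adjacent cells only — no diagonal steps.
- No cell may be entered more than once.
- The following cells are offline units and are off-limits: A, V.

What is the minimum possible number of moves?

The Manhattan distance from K to D is |3−1| + |1−4| = 5, so at least 5 moves are needed.
A route of 5 moves achieves this: K → F → H → B → C → D.
Since 5 matches the lower bound, it is optimal.

5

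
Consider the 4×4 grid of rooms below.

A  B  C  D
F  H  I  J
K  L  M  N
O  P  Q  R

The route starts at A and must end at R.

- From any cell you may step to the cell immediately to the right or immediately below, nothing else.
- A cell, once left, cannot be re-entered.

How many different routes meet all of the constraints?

A right/down-only route from A to R makes exactly 3 down-moves and 3 right-moves in some order.
With no other constraints that would be C(6,3) = 20 routes.
That gives 20 routes.

20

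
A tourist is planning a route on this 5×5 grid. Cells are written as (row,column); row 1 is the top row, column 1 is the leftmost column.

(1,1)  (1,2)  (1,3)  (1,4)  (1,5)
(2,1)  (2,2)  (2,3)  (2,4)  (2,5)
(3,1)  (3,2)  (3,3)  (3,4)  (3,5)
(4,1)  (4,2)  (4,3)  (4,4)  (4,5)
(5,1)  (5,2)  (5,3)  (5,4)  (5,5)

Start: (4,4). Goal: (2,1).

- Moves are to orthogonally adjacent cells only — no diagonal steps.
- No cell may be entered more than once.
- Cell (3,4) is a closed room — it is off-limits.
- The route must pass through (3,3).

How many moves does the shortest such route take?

Any route passes through (3,3) somewhere between (4,4) and (2,1). Summing Manhattan distances along the two legs ((4,4) → (3,3) → (2,1)) gives a lower bound of 2 + 3 = 5 moves.
A route of 5 moves achieves this: (4,4) → (4,3) → (3,3) → (2,3) → (2,2) → (2,1).
Since 5 matches the lower bound, it is optimal.

5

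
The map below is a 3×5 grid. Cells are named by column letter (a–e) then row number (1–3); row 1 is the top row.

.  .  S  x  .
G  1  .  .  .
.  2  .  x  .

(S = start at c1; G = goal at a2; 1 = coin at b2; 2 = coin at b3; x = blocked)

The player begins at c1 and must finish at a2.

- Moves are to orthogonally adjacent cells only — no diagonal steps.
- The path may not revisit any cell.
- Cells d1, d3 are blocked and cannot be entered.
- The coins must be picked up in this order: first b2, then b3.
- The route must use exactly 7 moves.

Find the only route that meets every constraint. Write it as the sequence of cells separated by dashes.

c1 - b1 - b2 - c2 - c3 - b3 - a3 - a2

The waypoints must appear in the order b2, b3, with no cell reused.
Route from c1: left 1 to b1, down 1 to b2, right 1 to c2, down 1 to c3, left 2 to a3, up 1 to a2 — 7 moves in all.
Check: order respected (1 at step 2, 2 at step 5); 7 moves as required.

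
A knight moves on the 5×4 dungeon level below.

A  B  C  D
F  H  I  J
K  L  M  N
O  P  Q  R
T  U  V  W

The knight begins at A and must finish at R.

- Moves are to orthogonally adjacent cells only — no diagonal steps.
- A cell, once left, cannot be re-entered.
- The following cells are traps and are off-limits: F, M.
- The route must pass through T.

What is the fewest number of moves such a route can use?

10

Any route passes through T somewhere between A and R. Summing Manhattan distances along the two legs (A → T → R) gives a lower bound of 4 + 4 = 8 moves.
That bound ignores the blocked cells. Measuring each leg by the fewest moves that actually steer around them (A→T: 6; T→R: 4) raises the lower bound to 10.
A route of 10 moves exists: A → B → H → L → P → O → T → U → V → Q → R.
Since 10 matches that lower bound, it is optimal.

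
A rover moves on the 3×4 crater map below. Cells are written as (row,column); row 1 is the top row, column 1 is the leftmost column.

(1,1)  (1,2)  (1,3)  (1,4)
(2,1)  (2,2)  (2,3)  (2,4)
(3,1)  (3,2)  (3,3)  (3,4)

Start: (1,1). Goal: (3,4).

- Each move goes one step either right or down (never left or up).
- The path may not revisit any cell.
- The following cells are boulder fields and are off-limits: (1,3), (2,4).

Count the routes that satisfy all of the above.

A right/down-only route from (1,1) to (3,4) makes exactly 2 down-moves and 3 right-moves in some order.
With no other constraints that would be C(5,2) = 10 routes.
Subtract routes through each blocked cell (inclusion–exclusion for overlaps): − through (1,3): 3 − through (2,4): 4 + through (1,3)&(2,4): 2 → 5.
That gives 5 routes.

5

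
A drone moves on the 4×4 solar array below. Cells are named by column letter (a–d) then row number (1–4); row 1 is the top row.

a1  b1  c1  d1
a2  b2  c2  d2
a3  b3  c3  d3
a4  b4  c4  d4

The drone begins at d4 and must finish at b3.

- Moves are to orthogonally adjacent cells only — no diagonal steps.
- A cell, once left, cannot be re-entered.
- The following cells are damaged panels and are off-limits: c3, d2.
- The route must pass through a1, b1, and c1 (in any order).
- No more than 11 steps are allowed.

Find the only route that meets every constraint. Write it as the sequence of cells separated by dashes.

d4 - c4 - b4 - a4 - a3 - a2 - a1 - b1 - c1 - c2 - b2 - b3

The budget equals the shortest possible length, so every move has to be on a shortest route through the required cells.
Route from d4: left 3 to a4, up 3 to a1, right 2 to c1, down 1 to c2, left 1 to b2, down 1 to b3 — 11 moves in all.
Check: all required cells visited; 11 ≤ 11 moves.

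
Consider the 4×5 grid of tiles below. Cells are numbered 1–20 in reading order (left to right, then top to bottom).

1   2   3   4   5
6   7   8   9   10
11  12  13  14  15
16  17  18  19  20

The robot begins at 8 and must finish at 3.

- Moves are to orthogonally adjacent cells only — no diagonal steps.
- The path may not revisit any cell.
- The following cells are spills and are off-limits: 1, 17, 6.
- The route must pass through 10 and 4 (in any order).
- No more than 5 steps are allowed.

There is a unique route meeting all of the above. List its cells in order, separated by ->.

Any route must reach 10 and 4 and still end at 3 within 5 moves, so the order of the required stops is forced.
Route from 8: 2× right (reaching 10), up to 5, 2× left (reaching 3) — 5 moves in all.
Check: all required cells visited; 5 ≤ 5 moves.

8 -> 9 -> 10 -> 5 -> 4 -> 3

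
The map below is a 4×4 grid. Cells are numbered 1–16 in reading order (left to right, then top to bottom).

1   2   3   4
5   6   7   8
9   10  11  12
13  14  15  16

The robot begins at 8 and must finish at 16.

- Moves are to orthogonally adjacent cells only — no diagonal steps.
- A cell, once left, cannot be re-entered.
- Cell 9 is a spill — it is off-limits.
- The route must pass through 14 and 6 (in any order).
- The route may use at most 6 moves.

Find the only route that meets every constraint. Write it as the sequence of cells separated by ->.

The budget equals the shortest possible length, so every move has to be on a shortest route through the required cells.
Route from 8: 2× left (reaching 6), 2× down (reaching 14), 2× right (reaching 16) — 6 moves in all.
Check: all required cells visited; 6 ≤ 6 moves.

8 -> 7 -> 6 -> 10 -> 14 -> 15 -> 16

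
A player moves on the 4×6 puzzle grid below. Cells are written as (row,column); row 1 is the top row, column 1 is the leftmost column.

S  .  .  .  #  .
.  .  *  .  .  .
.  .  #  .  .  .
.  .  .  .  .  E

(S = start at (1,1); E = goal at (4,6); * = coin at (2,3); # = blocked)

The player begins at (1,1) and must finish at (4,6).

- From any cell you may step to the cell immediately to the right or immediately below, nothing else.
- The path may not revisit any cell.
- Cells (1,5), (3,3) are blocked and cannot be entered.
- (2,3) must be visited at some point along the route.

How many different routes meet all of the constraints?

A right/down-only route from (1,1) to (4,6) makes exactly 3 down-moves and 5 right-moves in some order.
With no other constraints that would be C(8,3) = 56 routes.
Split at (2,3) and multiply the segment counts (each segment already excludes blocked cells): (1,1)→(2,3): 3; (2,3)→(4,6): 6; product = 18.
That gives 18 routes.

18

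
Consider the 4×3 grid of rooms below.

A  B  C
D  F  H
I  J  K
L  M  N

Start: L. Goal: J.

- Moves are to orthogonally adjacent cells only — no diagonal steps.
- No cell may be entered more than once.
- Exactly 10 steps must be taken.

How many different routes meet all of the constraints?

7

Need simple routes of exactly 10 moves from L to J (Manhattan distance 2, so 4 moves are spent on a detour and 4 undoing it).
Enumerating: L I D A B F H K N M J | L I D A B C H K N M J | L I D F B C H K N M J | L M N K H C B F D I J | L M N K H C B A D I J | L M N K H C B A D F J | L M N K H F B A D I J.
That gives 7 routes.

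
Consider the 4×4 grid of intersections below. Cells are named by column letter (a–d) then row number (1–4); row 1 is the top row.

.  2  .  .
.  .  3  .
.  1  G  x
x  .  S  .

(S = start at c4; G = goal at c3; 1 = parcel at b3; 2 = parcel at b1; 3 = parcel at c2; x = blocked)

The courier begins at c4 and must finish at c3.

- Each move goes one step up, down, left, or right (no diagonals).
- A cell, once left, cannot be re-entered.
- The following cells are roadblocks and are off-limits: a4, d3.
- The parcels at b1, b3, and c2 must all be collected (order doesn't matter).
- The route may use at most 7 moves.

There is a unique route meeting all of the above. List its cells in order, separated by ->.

c4 -> b4 -> b3 -> b2 -> b1 -> c1 -> c2 -> c3

The 7-move cap with required stops at b1, b3, c2 leaves no slack for detours.
Route from c4: left to b4, 3× up (reaching b1), right to c1, 2× down (reaching c3) — 7 moves in all.
Check: all required cells visited; 7 ≤ 7 moves.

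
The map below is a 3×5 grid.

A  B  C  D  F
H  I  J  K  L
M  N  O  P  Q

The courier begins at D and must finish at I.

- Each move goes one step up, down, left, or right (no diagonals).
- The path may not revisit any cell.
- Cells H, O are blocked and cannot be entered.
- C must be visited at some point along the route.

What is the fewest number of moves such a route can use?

3

Any route passes through C somewhere between D and I. Summing Manhattan distances along the two legs (D → C → I) gives a lower bound of 1 + 2 = 3 moves.
A route of 3 moves achieves this: D → C → J → I.
Since 3 matches the lower bound, it is optimal.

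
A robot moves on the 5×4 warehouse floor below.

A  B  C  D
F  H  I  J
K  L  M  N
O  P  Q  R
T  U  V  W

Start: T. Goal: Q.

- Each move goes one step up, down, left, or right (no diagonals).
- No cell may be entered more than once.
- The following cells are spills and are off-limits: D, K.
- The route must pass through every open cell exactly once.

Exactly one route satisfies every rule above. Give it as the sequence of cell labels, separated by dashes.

Need to visit all 18 open cells exactly once, starting at T and ending at Q.
Route from T: up to O, right to P, down to U, 2× right (reaching W), 3× up (reaching J), left to I, up to C, 2× left (reaching A), down to F, right to H, down to L, right to M, down to Q — 17 moves in all.
Check: all 18 open cells covered.

T - O - P - U - V - W - R - N - J - I - C - B - A - F - H - L - M - Q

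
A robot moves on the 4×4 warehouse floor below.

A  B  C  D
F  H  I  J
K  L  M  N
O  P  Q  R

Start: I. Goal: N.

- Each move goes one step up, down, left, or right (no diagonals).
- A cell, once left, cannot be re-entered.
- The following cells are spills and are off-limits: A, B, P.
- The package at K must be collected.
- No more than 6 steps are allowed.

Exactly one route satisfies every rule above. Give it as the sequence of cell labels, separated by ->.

Any route must reach K and still end at N within 6 moves, so the order of the required stops is forced.
Route from I: 2× left (reaching F), down to K, 3× right (reaching N) — 6 moves in all.
Check: all required cells visited; 6 ≤ 6 moves.

I -> H -> F -> K -> L -> M -> N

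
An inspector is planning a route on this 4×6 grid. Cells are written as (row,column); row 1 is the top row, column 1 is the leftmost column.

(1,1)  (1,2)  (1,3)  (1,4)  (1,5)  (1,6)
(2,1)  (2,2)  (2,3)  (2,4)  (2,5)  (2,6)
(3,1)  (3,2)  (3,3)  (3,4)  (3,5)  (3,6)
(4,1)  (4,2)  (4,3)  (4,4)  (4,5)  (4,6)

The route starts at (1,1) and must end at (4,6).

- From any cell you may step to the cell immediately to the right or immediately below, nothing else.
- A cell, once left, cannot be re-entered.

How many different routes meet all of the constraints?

A right/down-only route from (1,1) to (4,6) makes exactly 3 down-moves and 5 right-moves in some order.
With no other constraints that would be C(8,3) = 56 routes.
That gives 56 routes.

56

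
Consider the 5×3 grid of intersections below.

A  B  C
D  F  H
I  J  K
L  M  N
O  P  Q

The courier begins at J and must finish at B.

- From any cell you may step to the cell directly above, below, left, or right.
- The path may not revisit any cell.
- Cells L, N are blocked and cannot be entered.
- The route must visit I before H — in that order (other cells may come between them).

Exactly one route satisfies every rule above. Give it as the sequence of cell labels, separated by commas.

The waypoints must appear in the order I, H, with no cell reused.
Route from J: left to I, up to D, 2× right (reaching H), up to C, left to B — 6 moves in all.
Check: order respected (I at step 1, H at step 4).

J, I, D, F, H, C, B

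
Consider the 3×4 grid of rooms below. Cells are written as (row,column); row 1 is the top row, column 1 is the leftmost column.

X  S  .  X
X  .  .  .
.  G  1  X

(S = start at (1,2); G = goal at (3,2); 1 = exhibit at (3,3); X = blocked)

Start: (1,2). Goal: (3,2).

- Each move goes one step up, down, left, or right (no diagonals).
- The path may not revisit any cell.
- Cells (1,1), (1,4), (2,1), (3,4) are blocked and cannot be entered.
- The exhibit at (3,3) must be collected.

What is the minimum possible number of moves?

4

Any route passes through (3,3) somewhere between (1,2) and (3,2). Summing Manhattan distances along the two legs ((1,2) → (3,3) → (3,2)) gives a lower bound of 3 + 1 = 4 moves.
A route of 4 moves achieves this: (1,2) → (2,2) → (2,3) → (3,3) → (3,2).
Since 4 matches the lower bound, it is optimal.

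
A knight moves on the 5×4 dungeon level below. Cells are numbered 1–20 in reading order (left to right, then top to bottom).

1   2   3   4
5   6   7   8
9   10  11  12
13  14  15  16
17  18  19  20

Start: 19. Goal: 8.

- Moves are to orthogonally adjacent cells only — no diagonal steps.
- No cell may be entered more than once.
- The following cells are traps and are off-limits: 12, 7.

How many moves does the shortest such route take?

8

The Manhattan distance from 19 to 8 is |5−2| + |3−4| = 4, so at least 4 moves are needed.
That bound ignores the blocked cells. Measuring each leg by the fewest moves that actually steer around them (19→8: 8) raises the lower bound to 8.
A route of 8 moves exists: 19 → 15 → 11 → 10 → 6 → 2 → 3 → 4 → 8.
Since 8 matches that lower bound, it is optimal.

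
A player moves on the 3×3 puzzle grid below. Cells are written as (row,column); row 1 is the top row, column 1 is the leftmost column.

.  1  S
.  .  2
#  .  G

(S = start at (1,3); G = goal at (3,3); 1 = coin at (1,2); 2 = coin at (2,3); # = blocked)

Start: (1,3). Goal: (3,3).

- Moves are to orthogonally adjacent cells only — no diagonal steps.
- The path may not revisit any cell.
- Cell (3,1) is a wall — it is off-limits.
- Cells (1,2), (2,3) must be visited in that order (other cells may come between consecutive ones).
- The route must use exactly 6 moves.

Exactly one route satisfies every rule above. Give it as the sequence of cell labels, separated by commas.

(1,3), (1,2), (1,1), (2,1), (2,2), (2,3), (3,3)

The waypoints must appear in the order (1,2), (2,3), with no cell reused.
Route from (1,3): 2× left (reaching (1,1)), down to (2,1), 2× right (reaching (2,3)), down to (3,3) — 6 moves in all.
Check: order respected (1 at step 1, 2 at step 5); 6 moves as required.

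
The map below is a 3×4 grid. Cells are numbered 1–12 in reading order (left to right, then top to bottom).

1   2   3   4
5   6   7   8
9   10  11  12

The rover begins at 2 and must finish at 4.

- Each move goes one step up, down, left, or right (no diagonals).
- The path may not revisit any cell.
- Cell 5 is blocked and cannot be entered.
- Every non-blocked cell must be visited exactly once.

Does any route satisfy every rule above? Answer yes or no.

no

Cell 1 has only one open neighbour but is neither the start nor the goal, so a Hamiltonian route would have to both enter and leave it through the same neighbour — impossible without revisiting.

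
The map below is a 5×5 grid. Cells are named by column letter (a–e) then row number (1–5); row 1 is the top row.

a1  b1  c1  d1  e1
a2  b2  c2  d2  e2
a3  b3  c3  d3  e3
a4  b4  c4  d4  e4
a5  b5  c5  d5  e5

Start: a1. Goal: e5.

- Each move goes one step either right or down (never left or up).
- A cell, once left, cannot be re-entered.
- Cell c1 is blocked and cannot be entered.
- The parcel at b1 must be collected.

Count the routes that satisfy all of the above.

A right/down-only route from a1 to e5 makes exactly 4 down-moves and 4 right-moves in some order.
With no other constraints that would be C(8,4) = 70 routes.
Split at b1 and multiply the segment counts (each segment already excludes blocked cells): a1→b1: 1; b1→e5: 20; product = 20.
That gives 20 routes.

20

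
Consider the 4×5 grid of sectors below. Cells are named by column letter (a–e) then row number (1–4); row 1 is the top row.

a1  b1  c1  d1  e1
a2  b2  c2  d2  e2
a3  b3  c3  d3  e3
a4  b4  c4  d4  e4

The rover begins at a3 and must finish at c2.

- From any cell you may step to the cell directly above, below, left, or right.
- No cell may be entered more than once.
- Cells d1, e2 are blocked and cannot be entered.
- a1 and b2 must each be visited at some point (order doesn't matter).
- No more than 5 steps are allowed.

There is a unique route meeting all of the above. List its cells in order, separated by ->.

Any route must reach a1 and b2 and still end at c2 within 5 moves, so the order of the required stops is forced.
Route from a3: up 2 to a1, right 1 to b1, down 1 to b2, right 1 to c2 — 5 moves in all.
Check: all required cells visited; 5 ≤ 5 moves.

a3 -> a2 -> a1 -> b1 -> b2 -> c2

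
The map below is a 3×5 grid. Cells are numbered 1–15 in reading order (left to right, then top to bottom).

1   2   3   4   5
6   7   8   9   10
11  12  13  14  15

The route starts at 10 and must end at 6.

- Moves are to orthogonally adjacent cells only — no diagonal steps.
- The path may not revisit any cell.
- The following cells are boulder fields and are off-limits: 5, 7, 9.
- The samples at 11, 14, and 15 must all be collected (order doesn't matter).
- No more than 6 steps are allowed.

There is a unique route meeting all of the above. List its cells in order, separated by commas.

10, 15, 14, 13, 12, 11, 6

The 6-move cap with required stops at 11, 14, 15 leaves no slack for detours.
Route from 10: down 1 to 15, left 4 to 11, up 1 to 6 — 6 moves in all.
Check: all required cells visited; 6 ≤ 6 moves.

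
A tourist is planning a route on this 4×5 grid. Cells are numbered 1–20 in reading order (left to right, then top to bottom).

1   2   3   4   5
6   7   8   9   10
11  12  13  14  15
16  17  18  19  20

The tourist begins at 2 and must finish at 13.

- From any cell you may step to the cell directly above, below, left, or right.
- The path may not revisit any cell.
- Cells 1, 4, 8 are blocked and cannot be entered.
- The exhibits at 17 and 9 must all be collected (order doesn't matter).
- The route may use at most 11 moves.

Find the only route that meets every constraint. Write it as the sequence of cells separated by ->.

Any route must reach 17 and 9 and still end at 13 within 11 moves, so the order of the required stops is forced.
Route from 2: down 3 to 17, right 3 to 20, up 2 to 10, left 1 to 9, down 1 to 14, left 1 to 13 — 11 moves in all.
Check: all required cells visited; 11 ≤ 11 moves.

2 -> 7 -> 12 -> 17 -> 18 -> 19 -> 20 -> 15 -> 10 -> 9 -> 14 -> 13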